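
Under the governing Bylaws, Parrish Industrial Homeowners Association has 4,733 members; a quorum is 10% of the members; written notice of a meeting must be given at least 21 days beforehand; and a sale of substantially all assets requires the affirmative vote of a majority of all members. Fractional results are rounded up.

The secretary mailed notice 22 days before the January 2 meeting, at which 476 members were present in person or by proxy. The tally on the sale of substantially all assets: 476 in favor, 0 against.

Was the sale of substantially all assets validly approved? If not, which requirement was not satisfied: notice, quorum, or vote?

Notice: 22 days given; 21 required. Satisfied.
Quorum: 10% of 4,733 = 473.30, rounded up to 474; 476 present. Satisfied.
Vote: requires a majority of all members (4,733); a majority of 4733 is 2367, so 2,367 needed; 476 in favor. Not satisfied.

Invalid — vote requirement not satisfied.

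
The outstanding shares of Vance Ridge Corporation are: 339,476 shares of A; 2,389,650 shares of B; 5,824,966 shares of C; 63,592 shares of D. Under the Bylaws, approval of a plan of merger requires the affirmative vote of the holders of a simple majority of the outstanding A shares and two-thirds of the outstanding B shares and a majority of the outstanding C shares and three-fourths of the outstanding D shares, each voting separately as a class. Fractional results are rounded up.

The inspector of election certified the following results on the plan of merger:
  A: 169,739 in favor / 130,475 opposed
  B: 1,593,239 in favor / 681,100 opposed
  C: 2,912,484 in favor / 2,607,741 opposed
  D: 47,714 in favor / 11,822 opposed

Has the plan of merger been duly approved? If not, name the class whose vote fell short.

Approved — every class gave the required vote.

A: a majority of 339476 is 169739; 169,739 required, 169,739 in favor — approved.
B: 2/3 of 2389650 = 1593100; 1,593,100 required, 1,593,239 in favor — approved.
C: a majority of 5824966 is 2912484; 2,912,484 required, 2,912,484 in favor — approved.
D: 3/4 of 63592 = 47694; 47,694 required, 47,714 in favor — approved.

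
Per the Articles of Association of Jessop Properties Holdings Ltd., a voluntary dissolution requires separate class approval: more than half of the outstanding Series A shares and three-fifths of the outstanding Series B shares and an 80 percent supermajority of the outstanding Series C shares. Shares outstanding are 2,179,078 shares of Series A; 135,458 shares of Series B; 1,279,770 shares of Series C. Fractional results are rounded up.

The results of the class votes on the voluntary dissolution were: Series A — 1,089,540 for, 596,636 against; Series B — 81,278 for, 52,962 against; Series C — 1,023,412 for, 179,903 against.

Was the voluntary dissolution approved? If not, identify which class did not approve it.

Not approved — the Series C shares did not give the required vote.

Series A: a majority of 2179078 is 1089540; 1,089,540 required, 1,089,540 in favor — approved.
Series B: 3/5 of 135458 = 81274.80, rounded up to 81275; 81,275 required, 81,278 in favor — approved.
Series C: 4/5 of 1279770 = 1023816; 1,023,816 required, 1,023,412 in favor — not approved.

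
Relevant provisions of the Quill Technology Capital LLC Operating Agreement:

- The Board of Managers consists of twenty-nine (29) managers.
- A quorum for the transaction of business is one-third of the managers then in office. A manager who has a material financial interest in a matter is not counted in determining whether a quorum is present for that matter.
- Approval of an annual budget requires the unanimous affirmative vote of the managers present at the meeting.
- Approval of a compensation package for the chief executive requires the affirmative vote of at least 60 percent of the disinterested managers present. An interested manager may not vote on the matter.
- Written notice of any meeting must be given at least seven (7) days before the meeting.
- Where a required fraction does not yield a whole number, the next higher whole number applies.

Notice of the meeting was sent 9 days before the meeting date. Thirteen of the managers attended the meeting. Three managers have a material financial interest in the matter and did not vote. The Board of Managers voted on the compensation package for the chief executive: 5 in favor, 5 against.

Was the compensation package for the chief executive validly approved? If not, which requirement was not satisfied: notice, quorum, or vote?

Notice: 9 days given; 7 required (9 ≥ 7). Satisfied.
Quorum: 13 present, but the 3 interested managers do not count, leaving 10. Quorum is 10. Satisfied.
Vote: the compensation package for the chief executive requires three-fifths of the disinterested managers present (13 − 3 = 10). 3/5 of 10 = 6, so 6 affirmative votes are needed; 5 voted in favor. Not satisfied.

Invalid — vote requirement not satisfied.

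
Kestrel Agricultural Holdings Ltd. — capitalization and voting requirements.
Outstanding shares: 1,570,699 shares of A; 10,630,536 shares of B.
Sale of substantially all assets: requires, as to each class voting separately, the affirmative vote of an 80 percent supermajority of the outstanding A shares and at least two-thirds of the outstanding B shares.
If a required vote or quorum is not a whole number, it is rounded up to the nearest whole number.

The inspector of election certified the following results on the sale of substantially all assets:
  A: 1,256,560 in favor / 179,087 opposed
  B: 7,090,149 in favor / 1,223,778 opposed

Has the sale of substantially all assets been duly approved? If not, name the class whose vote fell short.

Approved — every class gave the required vote.

A: 4/5 of 1570699 = 1256559.20, rounded up to 1256560; 1,256,560 required, 1,256,560 in favor — approved.
B: 2/3 of 10630536 = 7087024; 7,087,024 required, 7,090,149 in favor — approved.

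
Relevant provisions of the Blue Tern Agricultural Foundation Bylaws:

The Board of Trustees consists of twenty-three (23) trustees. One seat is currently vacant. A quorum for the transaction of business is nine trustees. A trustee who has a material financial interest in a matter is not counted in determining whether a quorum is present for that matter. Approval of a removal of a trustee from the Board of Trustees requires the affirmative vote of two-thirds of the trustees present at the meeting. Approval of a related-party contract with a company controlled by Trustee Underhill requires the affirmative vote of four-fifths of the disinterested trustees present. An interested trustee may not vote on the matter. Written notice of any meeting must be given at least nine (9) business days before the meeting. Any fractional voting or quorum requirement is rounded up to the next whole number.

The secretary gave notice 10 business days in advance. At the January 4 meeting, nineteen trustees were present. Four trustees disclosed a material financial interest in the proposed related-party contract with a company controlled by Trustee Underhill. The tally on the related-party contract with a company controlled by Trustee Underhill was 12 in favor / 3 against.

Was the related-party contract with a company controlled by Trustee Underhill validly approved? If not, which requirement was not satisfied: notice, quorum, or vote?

Valid — all requirements satisfied.

Notice: 10 business days given; 9 required (10 ≥ 9). Satisfied.
Quorum: 19 present, but the 4 interested trustees do not count, leaving 15. Quorum is 9. Satisfied.
Vote: the related-party contract with a company controlled by Trustee Underhill requires four-fifths of the disinterested trustees present (19 − 4 = 15). 4/5 of 15 = 12, so 12 affirmative votes are needed; 12 voted in favor. Satisfied.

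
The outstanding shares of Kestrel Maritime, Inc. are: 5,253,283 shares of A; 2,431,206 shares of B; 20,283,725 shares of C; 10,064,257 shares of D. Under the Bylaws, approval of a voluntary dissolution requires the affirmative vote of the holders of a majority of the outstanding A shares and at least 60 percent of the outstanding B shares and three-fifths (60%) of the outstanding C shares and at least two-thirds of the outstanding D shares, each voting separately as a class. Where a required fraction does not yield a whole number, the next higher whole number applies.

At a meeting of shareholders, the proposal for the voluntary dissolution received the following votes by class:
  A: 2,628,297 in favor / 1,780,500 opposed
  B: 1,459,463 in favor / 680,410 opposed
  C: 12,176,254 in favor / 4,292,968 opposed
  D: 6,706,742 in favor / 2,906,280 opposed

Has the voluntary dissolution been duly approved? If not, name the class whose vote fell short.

A: a majority of 5253283 is 2626642; 2,626,642 required, 2,628,297 in favor — approved.
B: 3/5 of 2431206 = 1458723.60, rounded up to 1458724; 1,458,724 required, 1,459,463 in favor — approved.
C: 3/5 of 20283725 = 12170235; 12,170,235 required, 12,176,254 in favor — approved.
D: 2/3 of 10064257 = 6709504.67, rounded up to 6709505; 6,709,505 required, 6,706,742 in favor — not approved.

Not approved — the D shares did not give the required vote.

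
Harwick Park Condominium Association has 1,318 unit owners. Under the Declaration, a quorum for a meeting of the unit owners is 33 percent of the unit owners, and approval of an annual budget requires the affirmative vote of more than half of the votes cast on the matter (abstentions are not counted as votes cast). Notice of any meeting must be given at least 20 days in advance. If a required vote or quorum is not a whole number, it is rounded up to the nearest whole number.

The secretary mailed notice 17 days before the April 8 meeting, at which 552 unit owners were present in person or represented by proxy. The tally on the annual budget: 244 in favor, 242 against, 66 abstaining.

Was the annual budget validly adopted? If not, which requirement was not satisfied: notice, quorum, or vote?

Invalid — notice requirement not satisfied.

Notice: 17 days given; 20 required. Not satisfied.
Quorum: 33% of 1,318 = 434.94, rounded up to 435; 552 present. Satisfied.
Vote: requires a majority of the votes cast (552 − 66 abstaining = 486); a majority of 486 is 244, so 244 needed; 244 in favor. Satisfied.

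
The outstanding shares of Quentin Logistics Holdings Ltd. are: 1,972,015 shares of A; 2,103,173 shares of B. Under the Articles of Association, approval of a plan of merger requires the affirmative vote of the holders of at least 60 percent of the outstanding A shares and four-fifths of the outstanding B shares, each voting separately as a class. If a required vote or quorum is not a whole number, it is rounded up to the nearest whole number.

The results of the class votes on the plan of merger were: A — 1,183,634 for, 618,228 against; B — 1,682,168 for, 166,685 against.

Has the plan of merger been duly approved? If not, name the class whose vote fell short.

Not approved — the B shares did not give the required vote.

A: 3/5 of 1972015 = 1183209; 1,183,209 required, 1,183,634 in favor — approved.
B: 4/5 of 2103173 = 1682538.40, rounded up to 1682539; 1,682,539 required, 1,682,168 in favor — not approved.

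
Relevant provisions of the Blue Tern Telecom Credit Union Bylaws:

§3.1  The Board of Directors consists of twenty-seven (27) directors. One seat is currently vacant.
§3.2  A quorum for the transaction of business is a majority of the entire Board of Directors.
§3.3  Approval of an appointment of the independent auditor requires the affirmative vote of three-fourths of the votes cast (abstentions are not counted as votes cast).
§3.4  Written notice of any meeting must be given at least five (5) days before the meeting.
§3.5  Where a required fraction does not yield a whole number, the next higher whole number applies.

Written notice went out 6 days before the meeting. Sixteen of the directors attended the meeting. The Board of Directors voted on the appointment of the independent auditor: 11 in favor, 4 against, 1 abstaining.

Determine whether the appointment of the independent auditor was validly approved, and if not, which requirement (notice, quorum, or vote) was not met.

Notice: 6 days given; 5 required (6 ≥ 5). Satisfied.
Quorum: 16 present; quorum is 14. Satisfied.
Vote: the appointment of the independent auditor requires three-fourths of the votes cast (16 present − 1 abstaining = 15). 3/4 of 15 = 11.25, rounded up to 12, so 12 affirmative votes are needed; 11 voted in favor. Not satisfied.

Invalid — vote requirement not satisfied.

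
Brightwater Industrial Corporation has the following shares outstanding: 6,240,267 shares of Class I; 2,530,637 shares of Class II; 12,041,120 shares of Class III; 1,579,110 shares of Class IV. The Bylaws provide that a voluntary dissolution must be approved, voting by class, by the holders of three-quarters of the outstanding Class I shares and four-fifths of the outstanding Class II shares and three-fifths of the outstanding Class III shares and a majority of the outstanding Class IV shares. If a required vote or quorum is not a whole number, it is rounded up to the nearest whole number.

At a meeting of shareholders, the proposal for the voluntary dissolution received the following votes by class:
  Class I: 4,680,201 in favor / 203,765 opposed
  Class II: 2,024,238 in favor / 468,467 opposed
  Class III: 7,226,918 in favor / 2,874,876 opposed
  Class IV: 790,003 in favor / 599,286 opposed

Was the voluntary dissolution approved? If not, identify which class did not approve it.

Class I: 3/4 of 6240267 = 4680200.25, rounded up to 4680201; 4,680,201 required, 4,680,201 in favor — approved.
Class II: 4/5 of 2530637 = 2024509.60, rounded up to 2024510; 2,024,510 required, 2,024,238 in favor — not approved.
Class III: 3/5 of 12041120 = 7224672; 7,224,672 required, 7,226,918 in favor — approved.
Class IV: a majority of 1579110 is 789556; 789,556 required, 790,003 in favor — approved.

Not approved — the Class II shares did not give the required vote.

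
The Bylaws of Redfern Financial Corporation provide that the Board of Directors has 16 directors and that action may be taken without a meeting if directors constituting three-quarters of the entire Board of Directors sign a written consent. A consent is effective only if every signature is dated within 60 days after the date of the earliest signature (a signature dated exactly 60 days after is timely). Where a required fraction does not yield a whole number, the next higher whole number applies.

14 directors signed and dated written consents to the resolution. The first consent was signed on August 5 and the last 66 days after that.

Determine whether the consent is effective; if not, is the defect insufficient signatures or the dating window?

Signatures required: three-quarters of 16 — 3/4 of 16 = 12, so 12 needed; 14 signed. Sufficient.
Dating window: the latest signature is 66 days after the earliest; the limit is 60 days. Outside the window.

Not effective — dating-window requirement not satisfied.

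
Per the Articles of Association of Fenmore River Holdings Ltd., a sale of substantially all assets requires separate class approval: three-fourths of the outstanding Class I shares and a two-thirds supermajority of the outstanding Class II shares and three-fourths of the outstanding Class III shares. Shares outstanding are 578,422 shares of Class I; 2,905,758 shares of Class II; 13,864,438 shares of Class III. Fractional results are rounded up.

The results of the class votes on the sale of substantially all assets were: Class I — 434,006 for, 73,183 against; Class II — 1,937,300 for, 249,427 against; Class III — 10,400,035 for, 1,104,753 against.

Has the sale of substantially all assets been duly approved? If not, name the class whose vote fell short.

Class I: 3/4 of 578422 = 433816.50, rounded up to 433817; 433,817 required, 434,006 in favor — approved.
Class II: 2/3 of 2905758 = 1937172; 1,937,172 required, 1,937,300 in favor — approved.
Class III: 3/4 of 13864438 = 10398328.50, rounded up to 10398329; 10,398,329 required, 10,400,035 in favor — approved.

Approved — every class gave the required vote.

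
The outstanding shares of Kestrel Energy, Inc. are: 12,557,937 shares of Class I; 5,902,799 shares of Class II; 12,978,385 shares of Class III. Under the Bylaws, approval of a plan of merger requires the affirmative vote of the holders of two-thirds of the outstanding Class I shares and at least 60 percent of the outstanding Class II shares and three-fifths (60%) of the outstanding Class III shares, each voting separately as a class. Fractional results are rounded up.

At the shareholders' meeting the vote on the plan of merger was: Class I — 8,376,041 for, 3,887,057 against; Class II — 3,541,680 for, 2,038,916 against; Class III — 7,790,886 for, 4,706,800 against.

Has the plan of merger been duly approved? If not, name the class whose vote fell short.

Class I: 2/3 of 12557937 = 8371958; 8,371,958 required, 8,376,041 in favor — approved.
Class II: 3/5 of 5902799 = 3541679.40, rounded up to 3541680; 3,541,680 required, 3,541,680 in favor — approved.
Class III: 3/5 of 12978385 = 7787031; 7,787,031 required, 7,790,886 in favor — approved.

Approved — every class gave the required vote.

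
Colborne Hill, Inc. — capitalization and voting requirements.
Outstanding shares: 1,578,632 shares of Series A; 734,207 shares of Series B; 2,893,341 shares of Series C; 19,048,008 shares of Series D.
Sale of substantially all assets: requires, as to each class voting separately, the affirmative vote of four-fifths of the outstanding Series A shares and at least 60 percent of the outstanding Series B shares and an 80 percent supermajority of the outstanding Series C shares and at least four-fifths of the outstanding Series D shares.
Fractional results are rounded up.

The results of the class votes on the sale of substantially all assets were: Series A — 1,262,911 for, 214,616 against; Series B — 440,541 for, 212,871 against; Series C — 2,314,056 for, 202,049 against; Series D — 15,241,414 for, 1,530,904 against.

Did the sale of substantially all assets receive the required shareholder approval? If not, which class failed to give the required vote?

Series A: 4/5 of 1578632 = 1262905.60, rounded up to 1262906; 1,262,906 required, 1,262,911 in favor — approved.
Series B: 3/5 of 734207 = 440524.20, rounded up to 440525; 440,525 required, 440,541 in favor — approved.
Series C: 4/5 of 2893341 = 2314672.80, rounded up to 2314673; 2,314,673 required, 2,314,056 in favor — not approved.
Series D: 4/5 of 19048008 = 15238406.40, rounded up to 15238407; 15,238,407 required, 15,241,414 in favor — approved.

Not approved — the Series C shares did not give the required vote.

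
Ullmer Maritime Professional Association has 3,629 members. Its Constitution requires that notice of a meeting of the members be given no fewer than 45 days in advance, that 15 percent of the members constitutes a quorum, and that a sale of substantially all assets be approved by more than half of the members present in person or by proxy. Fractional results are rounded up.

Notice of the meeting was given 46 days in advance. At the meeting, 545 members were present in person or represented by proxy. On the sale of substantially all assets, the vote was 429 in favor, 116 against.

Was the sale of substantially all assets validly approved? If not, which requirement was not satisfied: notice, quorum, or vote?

Notice: 46 days given; 45 required. Satisfied.
Quorum: 15% of 3,629 = 544.35, rounded up to 545; 545 present. Satisfied.
Vote: requires a majority of those present (545); a majority of 545 is 273, so 273 needed; 429 in favor. Satisfied.

Valid — all requirements satisfied.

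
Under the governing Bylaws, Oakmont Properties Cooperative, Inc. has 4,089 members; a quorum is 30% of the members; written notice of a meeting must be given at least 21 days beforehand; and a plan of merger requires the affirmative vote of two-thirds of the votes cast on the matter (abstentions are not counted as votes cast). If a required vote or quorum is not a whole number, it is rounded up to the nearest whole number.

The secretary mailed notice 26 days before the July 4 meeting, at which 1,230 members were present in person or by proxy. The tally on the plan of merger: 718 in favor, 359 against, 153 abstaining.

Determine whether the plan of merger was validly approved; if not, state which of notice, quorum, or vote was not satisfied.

Valid — all requirements satisfied.

Notice: 26 days given; 21 required. Satisfied.
Quorum: 30% of 4,089 = 1,226.70, rounded up to 1,227; 1,230 present. Satisfied.
Vote: requires two-thirds of the votes cast (1,230 − 153 abstaining = 1,077); 2/3 of 1077 = 718, so 718 needed; 718 in favor. Satisfied.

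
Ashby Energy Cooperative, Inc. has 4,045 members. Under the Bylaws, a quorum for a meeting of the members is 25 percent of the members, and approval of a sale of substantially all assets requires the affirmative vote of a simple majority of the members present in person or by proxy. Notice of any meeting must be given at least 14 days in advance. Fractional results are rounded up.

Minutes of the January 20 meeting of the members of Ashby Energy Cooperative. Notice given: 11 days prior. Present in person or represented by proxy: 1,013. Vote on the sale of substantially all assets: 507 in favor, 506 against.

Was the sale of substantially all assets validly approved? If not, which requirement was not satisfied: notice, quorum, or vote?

Notice: 11 days given; 14 required. Not satisfied.
Quorum: 25% of 4,045 = 1,011.25, rounded up to 1,012; 1,013 present. Satisfied.
Vote: requires a majority of those present (1,013); a majority of 1013 is 507, so 507 needed; 507 in favor. Satisfied.

Invalid — notice requirement not satisfied.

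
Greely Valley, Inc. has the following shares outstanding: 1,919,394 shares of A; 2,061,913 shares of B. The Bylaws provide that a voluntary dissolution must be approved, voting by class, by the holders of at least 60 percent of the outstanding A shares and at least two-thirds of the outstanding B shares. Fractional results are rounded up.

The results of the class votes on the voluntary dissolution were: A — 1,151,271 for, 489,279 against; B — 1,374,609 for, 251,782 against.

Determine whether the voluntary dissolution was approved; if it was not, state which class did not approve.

Not approved — the A shares did not give the required vote.

A: 3/5 of 1919394 = 1151636.40, rounded up to 1151637; 1,151,637 required, 1,151,271 in favor — not approved.
B: 2/3 of 2061913 = 1374608.67, rounded up to 1374609; 1,374,609 required, 1,374,609 in favor — approved.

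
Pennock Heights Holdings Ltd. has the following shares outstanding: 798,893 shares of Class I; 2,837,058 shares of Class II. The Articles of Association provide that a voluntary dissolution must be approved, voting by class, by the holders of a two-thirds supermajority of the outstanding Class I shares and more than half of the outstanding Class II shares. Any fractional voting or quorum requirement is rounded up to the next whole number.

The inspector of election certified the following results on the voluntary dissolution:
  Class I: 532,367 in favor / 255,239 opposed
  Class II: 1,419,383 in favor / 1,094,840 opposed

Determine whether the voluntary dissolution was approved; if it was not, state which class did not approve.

Class I: 2/3 of 798893 = 532595.33, rounded up to 532596; 532,596 required, 532,367 in favor — not approved.
Class II: a majority of 2837058 is 1418530; 1,418,530 required, 1,419,383 in favor — approved.

Not approved — the Class I shares did not give the required vote.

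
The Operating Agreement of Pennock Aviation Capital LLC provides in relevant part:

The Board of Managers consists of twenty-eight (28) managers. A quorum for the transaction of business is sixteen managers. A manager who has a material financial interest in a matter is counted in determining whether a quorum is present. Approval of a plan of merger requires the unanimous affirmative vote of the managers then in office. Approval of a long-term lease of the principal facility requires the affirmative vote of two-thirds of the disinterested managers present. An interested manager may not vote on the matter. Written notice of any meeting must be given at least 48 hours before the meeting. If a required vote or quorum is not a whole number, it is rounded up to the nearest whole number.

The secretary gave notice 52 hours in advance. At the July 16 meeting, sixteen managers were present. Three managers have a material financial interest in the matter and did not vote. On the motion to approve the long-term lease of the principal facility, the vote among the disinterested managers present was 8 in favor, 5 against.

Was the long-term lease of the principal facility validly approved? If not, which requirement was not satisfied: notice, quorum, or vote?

Invalid — vote requirement not satisfied.

Notice: 52 hours given; 48 required (52 ≥ 48). Satisfied.
Quorum: 16 present (interested managers count toward quorum); quorum is 16. Satisfied.
Vote: the long-term lease of the principal facility requires two-thirds of the disinterested managers present (16 − 3 = 13). 2/3 of 13 = 8.67, rounded up to 9, so 9 affirmative votes are needed; 8 voted in favor. Not satisfied.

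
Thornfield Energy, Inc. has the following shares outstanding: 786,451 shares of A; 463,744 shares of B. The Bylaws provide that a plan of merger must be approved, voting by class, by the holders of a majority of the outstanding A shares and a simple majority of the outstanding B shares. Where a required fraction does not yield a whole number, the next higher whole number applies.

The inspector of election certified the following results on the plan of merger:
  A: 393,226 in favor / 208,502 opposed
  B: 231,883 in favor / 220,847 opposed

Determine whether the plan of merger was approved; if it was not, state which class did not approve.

Approved — every class gave the required vote.

A: a majority of 786451 is 393226; 393,226 required, 393,226 in favor — approved.
B: a majority of 463744 is 231873; 231,873 required, 231,883 in favor — approved.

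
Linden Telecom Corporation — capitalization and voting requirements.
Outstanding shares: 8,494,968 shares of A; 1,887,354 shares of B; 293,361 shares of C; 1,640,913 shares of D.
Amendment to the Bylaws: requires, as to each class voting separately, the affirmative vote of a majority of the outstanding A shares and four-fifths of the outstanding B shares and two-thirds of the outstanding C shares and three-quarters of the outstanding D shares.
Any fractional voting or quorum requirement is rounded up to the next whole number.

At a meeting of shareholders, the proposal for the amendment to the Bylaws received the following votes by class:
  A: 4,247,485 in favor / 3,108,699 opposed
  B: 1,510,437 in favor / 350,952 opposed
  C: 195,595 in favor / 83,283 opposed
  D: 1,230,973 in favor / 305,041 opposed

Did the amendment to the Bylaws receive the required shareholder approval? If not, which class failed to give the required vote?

A: a majority of 8494968 is 4247485; 4,247,485 required, 4,247,485 in favor — approved.
B: 4/5 of 1887354 = 1509883.20, rounded up to 1509884; 1,509,884 required, 1,510,437 in favor — approved.
C: 2/3 of 293361 = 195574; 195,574 required, 195,595 in favor — approved.
D: 3/4 of 1640913 = 1230684.75, rounded up to 1230685; 1,230,685 required, 1,230,973 in favor — approved.

Approved — every class gave the required vote.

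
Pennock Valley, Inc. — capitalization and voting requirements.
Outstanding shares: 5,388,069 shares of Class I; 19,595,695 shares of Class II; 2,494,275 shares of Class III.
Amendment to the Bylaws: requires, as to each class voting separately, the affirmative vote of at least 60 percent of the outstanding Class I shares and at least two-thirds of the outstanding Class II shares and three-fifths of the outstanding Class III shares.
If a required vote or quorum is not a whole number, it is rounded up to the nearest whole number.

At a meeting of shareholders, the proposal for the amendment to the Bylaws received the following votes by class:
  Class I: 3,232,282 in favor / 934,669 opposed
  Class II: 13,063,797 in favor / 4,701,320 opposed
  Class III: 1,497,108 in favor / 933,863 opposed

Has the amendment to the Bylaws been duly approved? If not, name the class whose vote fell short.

Class I: 3/5 of 5388069 = 3232841.40, rounded up to 3232842; 3,232,842 required, 3,232,282 in favor — not approved.
Class II: 2/3 of 19595695 = 13063796.67, rounded up to 13063797; 13,063,797 required, 13,063,797 in favor — approved.
Class III: 3/5 of 2494275 = 1496565; 1,496,565 required, 1,497,108 in favor — approved.

Not approved — the Class I shares did not give the required vote.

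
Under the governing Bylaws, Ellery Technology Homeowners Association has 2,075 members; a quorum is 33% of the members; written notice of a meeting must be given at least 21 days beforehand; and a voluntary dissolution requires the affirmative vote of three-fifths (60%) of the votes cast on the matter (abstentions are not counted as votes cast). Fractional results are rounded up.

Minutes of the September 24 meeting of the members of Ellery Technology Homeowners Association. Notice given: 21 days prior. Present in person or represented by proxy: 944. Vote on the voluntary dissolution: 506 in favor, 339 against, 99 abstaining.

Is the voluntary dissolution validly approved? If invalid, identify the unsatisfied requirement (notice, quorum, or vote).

Notice: 21 days given; 21 required. Satisfied.
Quorum: 33% of 2,075 = 684.75, rounded up to 685; 944 present. Satisfied.
Vote: requires three-fifths of the votes cast (944 − 99 abstaining = 845); 3/5 of 845 = 507, so 507 needed; 506 in favor. Not satisfied.

Invalid — vote requirement not satisfied.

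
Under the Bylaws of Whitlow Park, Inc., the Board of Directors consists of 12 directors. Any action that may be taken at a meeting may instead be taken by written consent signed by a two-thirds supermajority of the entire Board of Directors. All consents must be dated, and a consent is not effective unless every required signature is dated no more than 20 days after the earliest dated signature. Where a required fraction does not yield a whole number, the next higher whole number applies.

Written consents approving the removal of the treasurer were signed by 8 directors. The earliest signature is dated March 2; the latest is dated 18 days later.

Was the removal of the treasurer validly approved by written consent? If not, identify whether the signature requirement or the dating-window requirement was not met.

Effective — both the signature and dating-window requirements are satisfied.

Signatures required: a two-thirds supermajority of 12 — 2/3 of 12 = 8, so 8 needed; 8 signed. Sufficient.
Dating window: the latest signature is 18 days after the earliest; the limit is 20 days. Within the window.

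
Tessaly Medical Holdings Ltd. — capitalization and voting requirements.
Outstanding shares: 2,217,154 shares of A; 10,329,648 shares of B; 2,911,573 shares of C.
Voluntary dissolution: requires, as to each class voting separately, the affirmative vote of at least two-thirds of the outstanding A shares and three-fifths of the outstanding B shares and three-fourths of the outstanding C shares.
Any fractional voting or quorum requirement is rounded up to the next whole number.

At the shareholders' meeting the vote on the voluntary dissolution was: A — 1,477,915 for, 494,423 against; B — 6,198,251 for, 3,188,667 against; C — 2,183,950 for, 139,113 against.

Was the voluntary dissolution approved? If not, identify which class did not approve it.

Not approved — the A shares did not give the required vote.

A: 2/3 of 2217154 = 1478102.67, rounded up to 1478103; 1,478,103 required, 1,477,915 in favor — not approved.
B: 3/5 of 10329648 = 6197788.80, rounded up to 6197789; 6,197,789 required, 6,198,251 in favor — approved.
C: 3/4 of 2911573 = 2183679.75, rounded up to 2183680; 2,183,680 required, 2,183,950 in favor — approved.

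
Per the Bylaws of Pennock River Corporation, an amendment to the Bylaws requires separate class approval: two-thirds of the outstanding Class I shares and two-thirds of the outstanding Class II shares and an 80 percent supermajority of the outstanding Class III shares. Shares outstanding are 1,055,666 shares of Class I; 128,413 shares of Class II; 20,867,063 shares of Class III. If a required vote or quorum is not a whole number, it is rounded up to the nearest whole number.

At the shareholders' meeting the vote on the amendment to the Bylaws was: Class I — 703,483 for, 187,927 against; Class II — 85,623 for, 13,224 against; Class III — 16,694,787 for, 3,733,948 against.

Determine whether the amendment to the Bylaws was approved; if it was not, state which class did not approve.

Class I: 2/3 of 1055666 = 703777.33, rounded up to 703778; 703,778 required, 703,483 in favor — not approved.
Class II: 2/3 of 128413 = 85608.67, rounded up to 85609; 85,609 required, 85,623 in favor — approved.
Class III: 4/5 of 20867063 = 16693650.40, rounded up to 16693651; 16,693,651 required, 16,694,787 in favor — approved.

Not approved — the Class I shares did not give the required vote.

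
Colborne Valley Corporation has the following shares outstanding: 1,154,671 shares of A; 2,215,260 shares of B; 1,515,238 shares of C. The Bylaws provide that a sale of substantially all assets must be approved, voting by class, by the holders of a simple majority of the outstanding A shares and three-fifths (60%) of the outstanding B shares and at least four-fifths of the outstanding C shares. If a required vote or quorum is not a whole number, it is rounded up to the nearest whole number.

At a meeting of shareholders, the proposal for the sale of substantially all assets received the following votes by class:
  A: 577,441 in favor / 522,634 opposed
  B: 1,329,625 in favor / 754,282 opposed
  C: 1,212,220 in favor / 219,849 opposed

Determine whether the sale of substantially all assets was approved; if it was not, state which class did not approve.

A: a majority of 1154671 is 577336; 577,336 required, 577,441 in favor — approved.
B: 3/5 of 2215260 = 1329156; 1,329,156 required, 1,329,625 in favor — approved.
C: 4/5 of 1515238 = 1212190.40, rounded up to 1212191; 1,212,191 required, 1,212,220 in favor — approved.

Approved — every class gave the required vote.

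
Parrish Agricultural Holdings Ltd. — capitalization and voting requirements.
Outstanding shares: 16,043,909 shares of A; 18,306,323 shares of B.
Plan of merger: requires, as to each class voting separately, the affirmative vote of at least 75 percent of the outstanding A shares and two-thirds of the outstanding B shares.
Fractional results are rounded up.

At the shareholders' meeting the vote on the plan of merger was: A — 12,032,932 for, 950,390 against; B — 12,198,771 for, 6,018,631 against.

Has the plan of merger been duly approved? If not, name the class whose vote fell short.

Not approved — the B shares did not give the required vote.

A: 3/4 of 16043909 = 12032931.75, rounded up to 12032932; 12,032,932 required, 12,032,932 in favor — approved.
B: 2/3 of 18306323 = 12204215.33, rounded up to 12204216; 12,204,216 required, 12,198,771 in favor — not approved.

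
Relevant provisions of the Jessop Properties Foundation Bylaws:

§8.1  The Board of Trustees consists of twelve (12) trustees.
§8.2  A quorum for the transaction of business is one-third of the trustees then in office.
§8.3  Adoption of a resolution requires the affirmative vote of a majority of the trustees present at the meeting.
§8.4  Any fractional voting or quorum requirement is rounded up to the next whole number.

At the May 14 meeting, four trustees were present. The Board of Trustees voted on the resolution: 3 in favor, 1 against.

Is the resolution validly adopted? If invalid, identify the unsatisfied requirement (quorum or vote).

Quorum: 4 present; quorum is 4. Satisfied.
Vote: the resolution requires a majority of the trustees present (4). A majority of 4 is 3, so 3 affirmative votes are needed; 3 voted in favor. Satisfied.

Valid — all requirements satisfied.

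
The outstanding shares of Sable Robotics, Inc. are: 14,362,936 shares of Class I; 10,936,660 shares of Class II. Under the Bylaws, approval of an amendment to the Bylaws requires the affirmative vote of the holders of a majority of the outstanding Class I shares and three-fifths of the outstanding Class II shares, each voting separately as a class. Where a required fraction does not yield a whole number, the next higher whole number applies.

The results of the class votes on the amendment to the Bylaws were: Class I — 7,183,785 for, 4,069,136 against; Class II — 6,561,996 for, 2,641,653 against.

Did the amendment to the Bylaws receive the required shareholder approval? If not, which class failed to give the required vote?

Class I: a majority of 14362936 is 7181469; 7,181,469 required, 7,183,785 in favor — approved.
Class II: 3/5 of 10936660 = 6561996; 6,561,996 required, 6,561,996 in favor — approved.

Approved — every class gave the required vote.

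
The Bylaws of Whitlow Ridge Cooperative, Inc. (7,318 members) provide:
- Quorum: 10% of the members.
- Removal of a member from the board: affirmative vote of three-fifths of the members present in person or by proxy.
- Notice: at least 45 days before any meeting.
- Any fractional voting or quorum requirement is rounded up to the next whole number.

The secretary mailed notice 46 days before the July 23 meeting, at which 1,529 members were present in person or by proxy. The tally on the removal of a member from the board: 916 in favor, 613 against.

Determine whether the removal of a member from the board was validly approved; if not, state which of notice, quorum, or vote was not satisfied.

Notice: 46 days given; 45 required. Satisfied.
Quorum: 10% of 7,318 = 731.80, rounded up to 732; 1,529 present. Satisfied.
Vote: requires three-fifths of those present (1,529); 3/5 of 1529 = 917.40, rounded up to 918, so 918 needed; 916 in favor. Not satisfied.

Invalid — vote requirement not satisfied.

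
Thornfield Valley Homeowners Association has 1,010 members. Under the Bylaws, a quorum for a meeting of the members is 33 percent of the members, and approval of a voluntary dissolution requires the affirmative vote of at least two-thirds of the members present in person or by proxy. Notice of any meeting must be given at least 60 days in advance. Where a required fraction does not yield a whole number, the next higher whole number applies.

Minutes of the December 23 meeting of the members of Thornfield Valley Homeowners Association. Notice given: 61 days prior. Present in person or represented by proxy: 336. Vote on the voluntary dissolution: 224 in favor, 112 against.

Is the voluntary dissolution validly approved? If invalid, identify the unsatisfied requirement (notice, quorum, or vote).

Notice: 61 days given; 60 required. Satisfied.
Quorum: 33% of 1,010 = 333.30, rounded up to 334; 336 present. Satisfied.
Vote: requires two-thirds of those present (336); 2/3 of 336 = 224, so 224 needed; 224 in favor. Satisfied.

Valid — all requirements satisfied.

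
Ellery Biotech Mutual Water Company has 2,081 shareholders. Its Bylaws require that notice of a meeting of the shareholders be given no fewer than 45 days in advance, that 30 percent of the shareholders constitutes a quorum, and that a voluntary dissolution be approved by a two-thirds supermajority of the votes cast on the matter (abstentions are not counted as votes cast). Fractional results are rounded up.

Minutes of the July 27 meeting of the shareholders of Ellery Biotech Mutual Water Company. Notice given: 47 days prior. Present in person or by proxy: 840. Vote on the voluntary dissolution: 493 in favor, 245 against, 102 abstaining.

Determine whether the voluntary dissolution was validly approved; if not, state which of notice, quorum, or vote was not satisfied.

Notice: 47 days given; 45 required. Satisfied.
Quorum: 30% of 2,081 = 624.30, rounded up to 625; 840 present. Satisfied.
Vote: requires two-thirds of the votes cast (840 − 102 abstaining = 738); 2/3 of 738 = 492, so 492 needed; 493 in favor. Satisfied.

Valid — all requirements satisfied.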